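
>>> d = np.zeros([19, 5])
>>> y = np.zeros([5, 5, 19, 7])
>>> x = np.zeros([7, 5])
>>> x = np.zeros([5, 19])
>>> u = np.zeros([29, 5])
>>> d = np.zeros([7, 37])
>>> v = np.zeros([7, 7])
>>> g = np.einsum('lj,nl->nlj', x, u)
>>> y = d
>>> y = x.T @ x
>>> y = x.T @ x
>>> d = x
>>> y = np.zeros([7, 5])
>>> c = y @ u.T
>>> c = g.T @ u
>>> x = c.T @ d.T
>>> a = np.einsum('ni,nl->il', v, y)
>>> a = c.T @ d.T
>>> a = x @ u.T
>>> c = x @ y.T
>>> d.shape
(5, 19)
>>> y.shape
(7, 5)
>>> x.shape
(5, 5, 5)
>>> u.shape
(29, 5)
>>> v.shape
(7, 7)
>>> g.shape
(29, 5, 19)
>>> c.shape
(5, 5, 7)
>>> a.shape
(5, 5, 29)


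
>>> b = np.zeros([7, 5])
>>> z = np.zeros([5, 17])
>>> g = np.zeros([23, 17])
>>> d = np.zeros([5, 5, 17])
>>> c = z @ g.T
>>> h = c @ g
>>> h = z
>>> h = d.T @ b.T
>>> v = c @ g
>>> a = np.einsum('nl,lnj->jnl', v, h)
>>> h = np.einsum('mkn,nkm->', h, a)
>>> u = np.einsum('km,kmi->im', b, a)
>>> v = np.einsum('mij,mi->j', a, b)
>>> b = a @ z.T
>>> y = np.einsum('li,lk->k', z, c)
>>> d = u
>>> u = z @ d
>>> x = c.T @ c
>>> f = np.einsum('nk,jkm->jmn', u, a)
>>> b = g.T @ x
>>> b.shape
(17, 23)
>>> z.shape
(5, 17)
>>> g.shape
(23, 17)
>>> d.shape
(17, 5)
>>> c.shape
(5, 23)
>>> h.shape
()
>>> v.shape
(17,)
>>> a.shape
(7, 5, 17)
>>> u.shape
(5, 5)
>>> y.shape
(23,)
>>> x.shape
(23, 23)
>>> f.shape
(7, 17, 5)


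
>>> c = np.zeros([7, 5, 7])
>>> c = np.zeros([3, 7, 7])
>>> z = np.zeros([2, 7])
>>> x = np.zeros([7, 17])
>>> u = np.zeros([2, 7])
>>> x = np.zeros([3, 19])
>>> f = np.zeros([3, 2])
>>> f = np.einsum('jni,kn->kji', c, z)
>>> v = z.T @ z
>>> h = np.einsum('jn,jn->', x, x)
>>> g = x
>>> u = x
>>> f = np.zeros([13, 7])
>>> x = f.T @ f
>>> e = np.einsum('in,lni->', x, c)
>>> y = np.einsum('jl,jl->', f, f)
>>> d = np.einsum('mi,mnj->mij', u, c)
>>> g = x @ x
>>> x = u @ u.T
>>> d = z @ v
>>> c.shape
(3, 7, 7)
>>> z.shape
(2, 7)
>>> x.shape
(3, 3)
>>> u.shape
(3, 19)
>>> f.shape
(13, 7)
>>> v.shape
(7, 7)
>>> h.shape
()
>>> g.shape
(7, 7)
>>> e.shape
()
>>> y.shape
()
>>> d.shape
(2, 7)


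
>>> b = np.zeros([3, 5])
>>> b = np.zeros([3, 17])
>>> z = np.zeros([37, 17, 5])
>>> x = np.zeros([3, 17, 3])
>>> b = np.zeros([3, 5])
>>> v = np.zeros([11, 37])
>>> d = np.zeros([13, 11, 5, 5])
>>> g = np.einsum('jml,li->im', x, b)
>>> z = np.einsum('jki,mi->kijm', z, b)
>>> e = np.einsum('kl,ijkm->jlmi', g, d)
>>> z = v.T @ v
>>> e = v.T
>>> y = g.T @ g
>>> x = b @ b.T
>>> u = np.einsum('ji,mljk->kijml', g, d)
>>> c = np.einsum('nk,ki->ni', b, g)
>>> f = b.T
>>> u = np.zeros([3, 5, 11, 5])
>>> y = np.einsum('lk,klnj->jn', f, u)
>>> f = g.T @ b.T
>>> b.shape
(3, 5)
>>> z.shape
(37, 37)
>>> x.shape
(3, 3)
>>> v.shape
(11, 37)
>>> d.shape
(13, 11, 5, 5)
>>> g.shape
(5, 17)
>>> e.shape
(37, 11)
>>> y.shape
(5, 11)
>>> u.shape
(3, 5, 11, 5)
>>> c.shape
(3, 17)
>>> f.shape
(17, 3)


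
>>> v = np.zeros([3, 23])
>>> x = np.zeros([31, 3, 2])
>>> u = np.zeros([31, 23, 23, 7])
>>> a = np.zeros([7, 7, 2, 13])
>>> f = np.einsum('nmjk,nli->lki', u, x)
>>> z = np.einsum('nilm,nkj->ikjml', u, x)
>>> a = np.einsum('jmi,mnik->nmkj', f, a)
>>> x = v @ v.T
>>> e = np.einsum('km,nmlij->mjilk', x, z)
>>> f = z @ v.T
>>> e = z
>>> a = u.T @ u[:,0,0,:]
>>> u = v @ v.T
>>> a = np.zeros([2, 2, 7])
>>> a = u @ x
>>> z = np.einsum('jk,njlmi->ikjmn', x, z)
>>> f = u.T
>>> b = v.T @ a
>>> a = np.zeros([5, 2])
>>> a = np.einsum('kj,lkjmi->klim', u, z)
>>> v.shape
(3, 23)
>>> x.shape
(3, 3)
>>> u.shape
(3, 3)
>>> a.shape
(3, 23, 23, 7)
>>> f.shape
(3, 3)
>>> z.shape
(23, 3, 3, 7, 23)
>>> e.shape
(23, 3, 2, 7, 23)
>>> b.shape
(23, 3)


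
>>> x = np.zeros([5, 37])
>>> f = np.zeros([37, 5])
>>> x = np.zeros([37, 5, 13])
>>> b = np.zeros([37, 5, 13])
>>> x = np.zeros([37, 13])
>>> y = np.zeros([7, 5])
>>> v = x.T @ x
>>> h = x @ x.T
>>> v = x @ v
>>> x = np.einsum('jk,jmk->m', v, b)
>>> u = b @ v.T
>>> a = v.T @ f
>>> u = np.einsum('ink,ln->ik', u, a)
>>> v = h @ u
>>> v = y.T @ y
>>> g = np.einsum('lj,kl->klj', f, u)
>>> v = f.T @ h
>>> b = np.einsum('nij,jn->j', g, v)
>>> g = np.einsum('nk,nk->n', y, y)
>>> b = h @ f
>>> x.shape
(5,)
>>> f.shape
(37, 5)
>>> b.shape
(37, 5)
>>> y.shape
(7, 5)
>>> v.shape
(5, 37)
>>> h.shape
(37, 37)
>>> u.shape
(37, 37)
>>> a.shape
(13, 5)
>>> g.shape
(7,)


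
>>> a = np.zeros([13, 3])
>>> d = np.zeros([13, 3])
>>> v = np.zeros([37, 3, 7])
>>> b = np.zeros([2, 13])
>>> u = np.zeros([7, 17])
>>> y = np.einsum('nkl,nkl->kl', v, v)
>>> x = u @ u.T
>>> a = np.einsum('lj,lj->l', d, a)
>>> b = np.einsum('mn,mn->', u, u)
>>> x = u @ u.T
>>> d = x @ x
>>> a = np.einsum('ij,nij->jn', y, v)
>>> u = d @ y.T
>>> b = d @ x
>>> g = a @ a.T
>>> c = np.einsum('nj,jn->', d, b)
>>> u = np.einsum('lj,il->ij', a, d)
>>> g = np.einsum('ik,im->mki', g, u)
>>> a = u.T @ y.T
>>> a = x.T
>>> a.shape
(7, 7)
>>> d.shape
(7, 7)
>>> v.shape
(37, 3, 7)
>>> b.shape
(7, 7)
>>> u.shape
(7, 37)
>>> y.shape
(3, 7)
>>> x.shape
(7, 7)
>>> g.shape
(37, 7, 7)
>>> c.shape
()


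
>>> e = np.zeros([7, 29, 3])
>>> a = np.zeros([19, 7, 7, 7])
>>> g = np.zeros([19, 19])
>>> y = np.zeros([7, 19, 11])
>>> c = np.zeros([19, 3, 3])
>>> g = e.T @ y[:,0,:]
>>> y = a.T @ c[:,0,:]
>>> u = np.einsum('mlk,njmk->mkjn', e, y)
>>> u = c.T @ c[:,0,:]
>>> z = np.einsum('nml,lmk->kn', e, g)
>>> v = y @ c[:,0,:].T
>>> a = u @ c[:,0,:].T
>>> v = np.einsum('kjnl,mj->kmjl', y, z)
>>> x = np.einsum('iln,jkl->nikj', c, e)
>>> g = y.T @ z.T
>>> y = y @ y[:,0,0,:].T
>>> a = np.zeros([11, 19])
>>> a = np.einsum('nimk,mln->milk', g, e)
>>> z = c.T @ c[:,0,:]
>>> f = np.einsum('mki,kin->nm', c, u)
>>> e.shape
(7, 29, 3)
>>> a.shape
(7, 7, 29, 11)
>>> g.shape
(3, 7, 7, 11)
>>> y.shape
(7, 7, 7, 7)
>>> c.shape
(19, 3, 3)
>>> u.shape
(3, 3, 3)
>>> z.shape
(3, 3, 3)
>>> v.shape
(7, 11, 7, 3)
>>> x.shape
(3, 19, 29, 7)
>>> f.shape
(3, 19)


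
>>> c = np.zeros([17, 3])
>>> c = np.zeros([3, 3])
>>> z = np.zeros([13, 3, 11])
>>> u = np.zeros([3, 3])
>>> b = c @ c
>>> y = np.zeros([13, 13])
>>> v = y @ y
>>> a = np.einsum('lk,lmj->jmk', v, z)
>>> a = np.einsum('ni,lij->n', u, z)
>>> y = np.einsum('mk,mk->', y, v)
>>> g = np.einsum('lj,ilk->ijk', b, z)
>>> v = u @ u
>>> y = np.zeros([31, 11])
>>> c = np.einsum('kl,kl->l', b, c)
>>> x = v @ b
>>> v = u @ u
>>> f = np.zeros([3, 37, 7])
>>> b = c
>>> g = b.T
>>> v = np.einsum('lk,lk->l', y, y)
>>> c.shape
(3,)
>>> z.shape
(13, 3, 11)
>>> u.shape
(3, 3)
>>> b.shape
(3,)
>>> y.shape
(31, 11)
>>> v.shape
(31,)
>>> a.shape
(3,)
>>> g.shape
(3,)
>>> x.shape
(3, 3)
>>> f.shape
(3, 37, 7)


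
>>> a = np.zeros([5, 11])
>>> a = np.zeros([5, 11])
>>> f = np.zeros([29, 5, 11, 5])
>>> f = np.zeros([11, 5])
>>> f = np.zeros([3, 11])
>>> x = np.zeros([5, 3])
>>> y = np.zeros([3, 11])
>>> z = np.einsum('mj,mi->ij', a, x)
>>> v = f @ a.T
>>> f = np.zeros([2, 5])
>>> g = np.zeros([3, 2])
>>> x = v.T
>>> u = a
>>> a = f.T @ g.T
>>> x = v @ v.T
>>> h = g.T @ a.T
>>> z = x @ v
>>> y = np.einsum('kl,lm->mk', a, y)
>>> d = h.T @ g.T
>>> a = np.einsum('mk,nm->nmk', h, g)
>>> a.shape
(3, 2, 5)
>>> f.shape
(2, 5)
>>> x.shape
(3, 3)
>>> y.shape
(11, 5)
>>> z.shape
(3, 5)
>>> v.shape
(3, 5)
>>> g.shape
(3, 2)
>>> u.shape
(5, 11)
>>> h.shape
(2, 5)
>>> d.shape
(5, 3)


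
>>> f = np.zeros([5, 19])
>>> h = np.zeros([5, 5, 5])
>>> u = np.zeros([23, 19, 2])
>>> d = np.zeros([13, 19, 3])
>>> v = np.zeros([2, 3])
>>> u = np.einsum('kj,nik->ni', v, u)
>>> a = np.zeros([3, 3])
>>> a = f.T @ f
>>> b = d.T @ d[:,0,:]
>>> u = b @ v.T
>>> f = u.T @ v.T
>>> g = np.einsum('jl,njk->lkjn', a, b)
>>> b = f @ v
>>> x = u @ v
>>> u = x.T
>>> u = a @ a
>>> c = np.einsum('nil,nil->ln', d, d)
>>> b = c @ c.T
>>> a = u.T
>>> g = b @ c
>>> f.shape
(2, 19, 2)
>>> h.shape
(5, 5, 5)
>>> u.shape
(19, 19)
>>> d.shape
(13, 19, 3)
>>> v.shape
(2, 3)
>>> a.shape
(19, 19)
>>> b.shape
(3, 3)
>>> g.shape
(3, 13)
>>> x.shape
(3, 19, 3)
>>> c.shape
(3, 13)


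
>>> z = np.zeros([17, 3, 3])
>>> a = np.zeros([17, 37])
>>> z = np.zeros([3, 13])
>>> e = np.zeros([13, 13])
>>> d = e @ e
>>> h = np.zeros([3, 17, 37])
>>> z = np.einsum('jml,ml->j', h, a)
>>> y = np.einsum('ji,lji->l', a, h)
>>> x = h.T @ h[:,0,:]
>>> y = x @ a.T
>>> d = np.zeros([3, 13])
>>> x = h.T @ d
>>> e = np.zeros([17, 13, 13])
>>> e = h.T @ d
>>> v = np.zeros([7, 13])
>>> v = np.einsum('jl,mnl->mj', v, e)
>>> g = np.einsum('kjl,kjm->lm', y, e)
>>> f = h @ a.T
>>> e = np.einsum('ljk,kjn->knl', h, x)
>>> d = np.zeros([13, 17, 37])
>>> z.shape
(3,)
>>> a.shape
(17, 37)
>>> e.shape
(37, 13, 3)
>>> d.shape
(13, 17, 37)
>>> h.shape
(3, 17, 37)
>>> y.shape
(37, 17, 17)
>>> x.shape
(37, 17, 13)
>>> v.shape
(37, 7)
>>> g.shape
(17, 13)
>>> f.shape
(3, 17, 17)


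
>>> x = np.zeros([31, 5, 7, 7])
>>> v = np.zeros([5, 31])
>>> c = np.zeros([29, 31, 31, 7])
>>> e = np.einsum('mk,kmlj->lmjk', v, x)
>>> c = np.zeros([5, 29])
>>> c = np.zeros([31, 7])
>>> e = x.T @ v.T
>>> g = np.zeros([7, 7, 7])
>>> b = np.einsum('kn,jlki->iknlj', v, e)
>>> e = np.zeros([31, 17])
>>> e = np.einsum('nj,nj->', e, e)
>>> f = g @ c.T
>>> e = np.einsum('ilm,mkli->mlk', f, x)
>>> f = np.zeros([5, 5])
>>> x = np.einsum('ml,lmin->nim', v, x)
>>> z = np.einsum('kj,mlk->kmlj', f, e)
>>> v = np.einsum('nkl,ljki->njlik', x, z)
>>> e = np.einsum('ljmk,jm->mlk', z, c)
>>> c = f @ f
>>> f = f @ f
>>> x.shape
(7, 7, 5)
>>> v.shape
(7, 31, 5, 5, 7)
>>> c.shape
(5, 5)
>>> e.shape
(7, 5, 5)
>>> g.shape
(7, 7, 7)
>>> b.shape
(5, 5, 31, 7, 7)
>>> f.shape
(5, 5)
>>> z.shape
(5, 31, 7, 5)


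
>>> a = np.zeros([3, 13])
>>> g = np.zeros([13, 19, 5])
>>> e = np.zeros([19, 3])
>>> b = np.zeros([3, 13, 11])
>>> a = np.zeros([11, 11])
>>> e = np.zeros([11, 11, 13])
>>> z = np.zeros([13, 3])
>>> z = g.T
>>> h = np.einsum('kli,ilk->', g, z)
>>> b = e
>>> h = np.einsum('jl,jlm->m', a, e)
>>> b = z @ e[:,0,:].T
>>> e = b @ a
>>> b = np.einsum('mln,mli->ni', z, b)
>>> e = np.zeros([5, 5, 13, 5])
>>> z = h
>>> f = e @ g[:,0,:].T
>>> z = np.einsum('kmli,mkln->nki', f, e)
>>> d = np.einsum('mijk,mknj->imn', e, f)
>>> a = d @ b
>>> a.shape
(5, 5, 11)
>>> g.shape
(13, 19, 5)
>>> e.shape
(5, 5, 13, 5)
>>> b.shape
(13, 11)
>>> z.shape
(5, 5, 13)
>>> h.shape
(13,)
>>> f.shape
(5, 5, 13, 13)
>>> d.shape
(5, 5, 13)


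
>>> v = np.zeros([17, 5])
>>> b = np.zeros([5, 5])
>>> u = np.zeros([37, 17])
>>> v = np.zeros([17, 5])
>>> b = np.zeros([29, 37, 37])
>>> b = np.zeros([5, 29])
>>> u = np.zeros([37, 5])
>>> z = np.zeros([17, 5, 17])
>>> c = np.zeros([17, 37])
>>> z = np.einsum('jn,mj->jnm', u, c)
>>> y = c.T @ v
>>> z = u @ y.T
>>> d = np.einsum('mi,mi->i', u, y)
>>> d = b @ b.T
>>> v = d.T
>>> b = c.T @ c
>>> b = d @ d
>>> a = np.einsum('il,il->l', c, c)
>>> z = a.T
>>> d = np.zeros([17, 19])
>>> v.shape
(5, 5)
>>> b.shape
(5, 5)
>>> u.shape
(37, 5)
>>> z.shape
(37,)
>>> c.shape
(17, 37)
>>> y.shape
(37, 5)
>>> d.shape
(17, 19)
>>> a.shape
(37,)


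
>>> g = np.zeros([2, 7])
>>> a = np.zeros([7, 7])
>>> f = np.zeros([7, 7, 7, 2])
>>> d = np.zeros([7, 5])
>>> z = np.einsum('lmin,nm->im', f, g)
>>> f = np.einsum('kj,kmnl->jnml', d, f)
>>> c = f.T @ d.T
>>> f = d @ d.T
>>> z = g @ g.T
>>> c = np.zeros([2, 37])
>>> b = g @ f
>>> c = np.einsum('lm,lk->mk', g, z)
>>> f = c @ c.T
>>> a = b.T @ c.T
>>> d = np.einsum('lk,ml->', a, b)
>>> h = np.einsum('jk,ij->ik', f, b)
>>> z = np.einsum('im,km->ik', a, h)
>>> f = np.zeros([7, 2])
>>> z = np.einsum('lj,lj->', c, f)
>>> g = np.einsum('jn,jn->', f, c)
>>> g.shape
()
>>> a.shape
(7, 7)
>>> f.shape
(7, 2)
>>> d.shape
()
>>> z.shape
()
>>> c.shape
(7, 2)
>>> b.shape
(2, 7)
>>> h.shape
(2, 7)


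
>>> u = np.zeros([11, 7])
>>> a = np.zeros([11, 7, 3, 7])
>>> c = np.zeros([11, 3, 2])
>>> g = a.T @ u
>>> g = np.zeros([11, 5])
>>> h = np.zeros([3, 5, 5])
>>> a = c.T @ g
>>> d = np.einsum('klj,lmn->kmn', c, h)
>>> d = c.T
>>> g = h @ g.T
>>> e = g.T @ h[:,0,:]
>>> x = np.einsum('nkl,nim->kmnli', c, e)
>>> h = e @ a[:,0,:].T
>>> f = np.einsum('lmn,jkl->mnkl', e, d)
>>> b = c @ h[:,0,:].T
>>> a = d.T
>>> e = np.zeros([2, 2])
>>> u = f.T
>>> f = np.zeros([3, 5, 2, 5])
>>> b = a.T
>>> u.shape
(11, 3, 5, 5)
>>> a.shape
(11, 3, 2)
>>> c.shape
(11, 3, 2)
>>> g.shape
(3, 5, 11)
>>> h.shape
(11, 5, 2)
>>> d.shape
(2, 3, 11)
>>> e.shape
(2, 2)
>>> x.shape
(3, 5, 11, 2, 5)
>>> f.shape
(3, 5, 2, 5)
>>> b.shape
(2, 3, 11)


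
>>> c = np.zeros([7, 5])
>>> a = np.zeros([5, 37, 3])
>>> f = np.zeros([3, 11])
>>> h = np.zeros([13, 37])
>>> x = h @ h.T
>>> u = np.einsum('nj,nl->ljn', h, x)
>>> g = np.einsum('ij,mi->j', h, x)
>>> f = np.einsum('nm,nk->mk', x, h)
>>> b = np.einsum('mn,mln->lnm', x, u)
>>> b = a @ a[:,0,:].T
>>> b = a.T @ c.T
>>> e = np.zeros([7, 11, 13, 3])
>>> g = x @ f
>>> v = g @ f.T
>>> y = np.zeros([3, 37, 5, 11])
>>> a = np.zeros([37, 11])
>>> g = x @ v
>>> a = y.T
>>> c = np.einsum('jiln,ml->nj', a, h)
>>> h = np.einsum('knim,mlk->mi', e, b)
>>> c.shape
(3, 11)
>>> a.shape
(11, 5, 37, 3)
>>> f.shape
(13, 37)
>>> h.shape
(3, 13)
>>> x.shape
(13, 13)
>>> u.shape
(13, 37, 13)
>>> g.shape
(13, 13)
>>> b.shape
(3, 37, 7)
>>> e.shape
(7, 11, 13, 3)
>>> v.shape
(13, 13)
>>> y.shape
(3, 37, 5, 11)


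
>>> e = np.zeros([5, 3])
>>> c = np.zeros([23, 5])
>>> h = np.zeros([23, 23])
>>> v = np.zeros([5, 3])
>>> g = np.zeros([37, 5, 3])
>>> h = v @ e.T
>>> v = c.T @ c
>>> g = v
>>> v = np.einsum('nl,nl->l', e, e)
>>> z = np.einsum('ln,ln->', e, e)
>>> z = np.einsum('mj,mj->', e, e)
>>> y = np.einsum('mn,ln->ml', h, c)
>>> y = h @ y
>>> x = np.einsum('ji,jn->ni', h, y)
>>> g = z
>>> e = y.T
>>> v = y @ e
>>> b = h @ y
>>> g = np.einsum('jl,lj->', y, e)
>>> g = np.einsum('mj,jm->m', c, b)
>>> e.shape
(23, 5)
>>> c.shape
(23, 5)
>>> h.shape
(5, 5)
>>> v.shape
(5, 5)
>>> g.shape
(23,)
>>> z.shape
()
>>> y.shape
(5, 23)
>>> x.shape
(23, 5)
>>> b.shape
(5, 23)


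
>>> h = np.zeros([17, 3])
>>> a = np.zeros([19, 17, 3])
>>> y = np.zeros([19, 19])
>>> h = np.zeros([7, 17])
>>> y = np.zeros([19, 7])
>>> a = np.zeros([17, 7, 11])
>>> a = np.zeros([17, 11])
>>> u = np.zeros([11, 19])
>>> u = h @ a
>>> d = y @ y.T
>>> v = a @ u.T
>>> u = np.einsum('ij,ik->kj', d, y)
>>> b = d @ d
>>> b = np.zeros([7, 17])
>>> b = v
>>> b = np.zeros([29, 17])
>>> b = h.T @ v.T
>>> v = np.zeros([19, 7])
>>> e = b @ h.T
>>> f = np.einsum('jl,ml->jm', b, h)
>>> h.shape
(7, 17)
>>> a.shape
(17, 11)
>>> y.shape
(19, 7)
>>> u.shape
(7, 19)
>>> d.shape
(19, 19)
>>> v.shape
(19, 7)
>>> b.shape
(17, 17)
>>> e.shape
(17, 7)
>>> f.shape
(17, 7)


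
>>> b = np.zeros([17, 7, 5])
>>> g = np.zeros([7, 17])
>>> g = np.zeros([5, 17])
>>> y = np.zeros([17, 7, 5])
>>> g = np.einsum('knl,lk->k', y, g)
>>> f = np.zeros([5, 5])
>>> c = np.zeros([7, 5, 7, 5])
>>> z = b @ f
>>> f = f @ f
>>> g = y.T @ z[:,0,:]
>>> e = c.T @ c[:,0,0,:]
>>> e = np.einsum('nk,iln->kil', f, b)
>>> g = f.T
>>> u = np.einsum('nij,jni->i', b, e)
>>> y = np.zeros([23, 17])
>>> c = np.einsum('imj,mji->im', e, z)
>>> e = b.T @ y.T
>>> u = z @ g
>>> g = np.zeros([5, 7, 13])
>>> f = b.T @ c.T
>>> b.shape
(17, 7, 5)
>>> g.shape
(5, 7, 13)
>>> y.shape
(23, 17)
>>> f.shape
(5, 7, 5)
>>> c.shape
(5, 17)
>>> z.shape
(17, 7, 5)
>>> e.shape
(5, 7, 23)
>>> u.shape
(17, 7, 5)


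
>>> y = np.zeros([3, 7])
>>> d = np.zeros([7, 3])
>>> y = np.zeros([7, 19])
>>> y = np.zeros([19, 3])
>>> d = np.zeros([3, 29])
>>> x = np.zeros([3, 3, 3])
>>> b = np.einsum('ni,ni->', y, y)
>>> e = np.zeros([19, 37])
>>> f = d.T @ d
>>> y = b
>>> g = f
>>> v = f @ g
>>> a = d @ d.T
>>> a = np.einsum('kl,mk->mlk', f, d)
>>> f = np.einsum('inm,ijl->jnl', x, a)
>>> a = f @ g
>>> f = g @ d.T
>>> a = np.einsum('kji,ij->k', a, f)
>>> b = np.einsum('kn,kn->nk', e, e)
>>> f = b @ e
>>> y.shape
()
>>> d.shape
(3, 29)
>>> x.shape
(3, 3, 3)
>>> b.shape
(37, 19)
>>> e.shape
(19, 37)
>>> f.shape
(37, 37)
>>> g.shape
(29, 29)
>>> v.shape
(29, 29)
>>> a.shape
(29,)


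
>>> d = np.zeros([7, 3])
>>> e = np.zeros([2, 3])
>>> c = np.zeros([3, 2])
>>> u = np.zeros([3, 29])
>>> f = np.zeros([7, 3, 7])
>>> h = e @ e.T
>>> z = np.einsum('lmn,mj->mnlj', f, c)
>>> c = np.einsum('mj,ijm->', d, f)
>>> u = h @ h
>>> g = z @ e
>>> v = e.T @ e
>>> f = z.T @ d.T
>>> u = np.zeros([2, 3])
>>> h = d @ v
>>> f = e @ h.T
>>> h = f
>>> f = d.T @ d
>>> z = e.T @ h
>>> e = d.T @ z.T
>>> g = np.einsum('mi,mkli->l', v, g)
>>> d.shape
(7, 3)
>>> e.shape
(3, 3)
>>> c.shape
()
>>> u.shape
(2, 3)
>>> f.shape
(3, 3)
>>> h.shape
(2, 7)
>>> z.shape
(3, 7)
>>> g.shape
(7,)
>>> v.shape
(3, 3)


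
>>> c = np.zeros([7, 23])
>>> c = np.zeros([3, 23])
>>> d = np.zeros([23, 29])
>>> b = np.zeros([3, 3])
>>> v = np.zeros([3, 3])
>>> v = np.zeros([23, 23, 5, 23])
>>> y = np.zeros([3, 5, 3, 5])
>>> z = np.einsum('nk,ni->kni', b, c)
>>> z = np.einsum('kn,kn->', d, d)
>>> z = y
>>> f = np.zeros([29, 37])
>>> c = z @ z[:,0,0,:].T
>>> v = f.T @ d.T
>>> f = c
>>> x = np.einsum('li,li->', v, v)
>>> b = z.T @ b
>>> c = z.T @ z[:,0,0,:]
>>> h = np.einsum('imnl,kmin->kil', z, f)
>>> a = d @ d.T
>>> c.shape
(5, 3, 5, 5)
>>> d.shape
(23, 29)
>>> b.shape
(5, 3, 5, 3)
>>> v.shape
(37, 23)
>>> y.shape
(3, 5, 3, 5)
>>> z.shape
(3, 5, 3, 5)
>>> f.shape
(3, 5, 3, 3)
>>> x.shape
()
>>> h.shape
(3, 3, 5)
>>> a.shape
(23, 23)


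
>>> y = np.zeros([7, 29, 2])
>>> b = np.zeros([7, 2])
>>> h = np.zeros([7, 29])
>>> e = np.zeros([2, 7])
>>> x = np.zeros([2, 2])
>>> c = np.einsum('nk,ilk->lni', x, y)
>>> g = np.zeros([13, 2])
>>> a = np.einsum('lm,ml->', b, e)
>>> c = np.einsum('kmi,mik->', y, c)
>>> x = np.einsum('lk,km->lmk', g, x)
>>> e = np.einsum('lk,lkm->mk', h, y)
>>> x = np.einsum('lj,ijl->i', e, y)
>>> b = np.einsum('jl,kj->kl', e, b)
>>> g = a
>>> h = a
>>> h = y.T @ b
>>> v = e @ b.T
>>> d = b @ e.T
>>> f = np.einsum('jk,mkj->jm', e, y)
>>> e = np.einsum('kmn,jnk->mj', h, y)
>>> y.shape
(7, 29, 2)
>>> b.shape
(7, 29)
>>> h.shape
(2, 29, 29)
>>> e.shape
(29, 7)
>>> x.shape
(7,)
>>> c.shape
()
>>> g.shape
()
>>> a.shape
()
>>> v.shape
(2, 7)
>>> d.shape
(7, 2)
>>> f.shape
(2, 7)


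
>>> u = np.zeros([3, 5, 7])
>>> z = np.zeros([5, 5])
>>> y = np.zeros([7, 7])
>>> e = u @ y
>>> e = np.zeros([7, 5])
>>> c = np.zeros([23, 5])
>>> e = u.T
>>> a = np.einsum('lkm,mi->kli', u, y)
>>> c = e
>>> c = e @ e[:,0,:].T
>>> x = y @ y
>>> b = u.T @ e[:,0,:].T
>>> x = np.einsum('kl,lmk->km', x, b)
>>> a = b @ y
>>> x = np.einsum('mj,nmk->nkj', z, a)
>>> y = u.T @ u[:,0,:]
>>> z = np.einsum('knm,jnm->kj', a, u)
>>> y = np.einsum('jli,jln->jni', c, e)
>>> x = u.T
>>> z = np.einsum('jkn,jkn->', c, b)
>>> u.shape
(3, 5, 7)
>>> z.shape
()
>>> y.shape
(7, 3, 7)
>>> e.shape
(7, 5, 3)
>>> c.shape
(7, 5, 7)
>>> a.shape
(7, 5, 7)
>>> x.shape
(7, 5, 3)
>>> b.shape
(7, 5, 7)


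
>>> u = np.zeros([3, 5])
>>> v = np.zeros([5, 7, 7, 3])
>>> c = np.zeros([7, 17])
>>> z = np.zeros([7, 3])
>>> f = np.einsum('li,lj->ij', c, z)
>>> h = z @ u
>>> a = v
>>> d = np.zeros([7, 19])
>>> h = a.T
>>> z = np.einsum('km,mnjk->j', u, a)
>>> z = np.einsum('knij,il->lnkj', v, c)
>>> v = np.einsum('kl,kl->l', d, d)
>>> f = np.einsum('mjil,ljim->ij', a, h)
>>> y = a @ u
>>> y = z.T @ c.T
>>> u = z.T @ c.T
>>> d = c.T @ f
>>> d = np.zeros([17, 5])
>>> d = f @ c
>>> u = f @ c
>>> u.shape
(7, 17)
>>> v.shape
(19,)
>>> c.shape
(7, 17)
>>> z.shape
(17, 7, 5, 3)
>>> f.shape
(7, 7)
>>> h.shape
(3, 7, 7, 5)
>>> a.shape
(5, 7, 7, 3)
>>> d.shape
(7, 17)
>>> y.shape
(3, 5, 7, 7)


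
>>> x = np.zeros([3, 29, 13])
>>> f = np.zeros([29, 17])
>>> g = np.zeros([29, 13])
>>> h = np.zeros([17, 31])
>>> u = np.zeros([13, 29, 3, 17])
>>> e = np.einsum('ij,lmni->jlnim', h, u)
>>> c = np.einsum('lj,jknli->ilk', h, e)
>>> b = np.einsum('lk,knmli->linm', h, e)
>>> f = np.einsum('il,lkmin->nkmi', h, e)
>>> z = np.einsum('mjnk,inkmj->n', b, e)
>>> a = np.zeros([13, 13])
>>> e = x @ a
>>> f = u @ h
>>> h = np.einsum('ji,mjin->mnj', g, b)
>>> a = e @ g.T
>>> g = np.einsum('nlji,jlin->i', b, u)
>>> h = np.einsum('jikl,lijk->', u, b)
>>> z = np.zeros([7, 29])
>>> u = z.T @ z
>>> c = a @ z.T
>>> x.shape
(3, 29, 13)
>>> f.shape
(13, 29, 3, 31)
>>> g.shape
(3,)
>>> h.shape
()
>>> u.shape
(29, 29)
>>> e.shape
(3, 29, 13)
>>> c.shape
(3, 29, 7)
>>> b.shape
(17, 29, 13, 3)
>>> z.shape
(7, 29)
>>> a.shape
(3, 29, 29)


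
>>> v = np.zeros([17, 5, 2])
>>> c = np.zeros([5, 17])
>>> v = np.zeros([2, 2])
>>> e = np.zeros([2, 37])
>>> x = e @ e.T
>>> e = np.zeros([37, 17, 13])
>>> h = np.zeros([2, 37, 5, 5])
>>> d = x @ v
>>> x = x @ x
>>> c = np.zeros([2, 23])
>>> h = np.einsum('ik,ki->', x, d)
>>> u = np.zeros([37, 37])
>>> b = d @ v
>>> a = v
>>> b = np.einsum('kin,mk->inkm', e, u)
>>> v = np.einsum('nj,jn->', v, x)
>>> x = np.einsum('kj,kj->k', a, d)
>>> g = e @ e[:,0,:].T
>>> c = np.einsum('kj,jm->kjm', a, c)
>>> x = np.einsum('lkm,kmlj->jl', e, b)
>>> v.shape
()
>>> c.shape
(2, 2, 23)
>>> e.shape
(37, 17, 13)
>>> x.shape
(37, 37)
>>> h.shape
()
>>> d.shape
(2, 2)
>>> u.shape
(37, 37)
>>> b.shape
(17, 13, 37, 37)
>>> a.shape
(2, 2)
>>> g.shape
(37, 17, 37)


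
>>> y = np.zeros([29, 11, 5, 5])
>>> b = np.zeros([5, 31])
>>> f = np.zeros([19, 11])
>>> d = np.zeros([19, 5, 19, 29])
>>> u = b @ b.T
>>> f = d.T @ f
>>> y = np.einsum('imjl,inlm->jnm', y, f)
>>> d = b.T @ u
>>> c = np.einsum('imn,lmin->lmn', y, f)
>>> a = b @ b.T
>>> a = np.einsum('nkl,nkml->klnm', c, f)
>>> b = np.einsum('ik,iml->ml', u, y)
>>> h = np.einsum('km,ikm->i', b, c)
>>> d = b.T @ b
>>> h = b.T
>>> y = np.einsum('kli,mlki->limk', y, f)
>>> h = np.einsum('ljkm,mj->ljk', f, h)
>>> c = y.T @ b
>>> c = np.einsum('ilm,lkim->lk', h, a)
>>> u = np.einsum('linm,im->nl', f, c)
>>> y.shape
(19, 11, 29, 5)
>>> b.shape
(19, 11)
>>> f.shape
(29, 19, 5, 11)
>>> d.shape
(11, 11)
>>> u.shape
(5, 29)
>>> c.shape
(19, 11)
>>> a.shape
(19, 11, 29, 5)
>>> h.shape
(29, 19, 5)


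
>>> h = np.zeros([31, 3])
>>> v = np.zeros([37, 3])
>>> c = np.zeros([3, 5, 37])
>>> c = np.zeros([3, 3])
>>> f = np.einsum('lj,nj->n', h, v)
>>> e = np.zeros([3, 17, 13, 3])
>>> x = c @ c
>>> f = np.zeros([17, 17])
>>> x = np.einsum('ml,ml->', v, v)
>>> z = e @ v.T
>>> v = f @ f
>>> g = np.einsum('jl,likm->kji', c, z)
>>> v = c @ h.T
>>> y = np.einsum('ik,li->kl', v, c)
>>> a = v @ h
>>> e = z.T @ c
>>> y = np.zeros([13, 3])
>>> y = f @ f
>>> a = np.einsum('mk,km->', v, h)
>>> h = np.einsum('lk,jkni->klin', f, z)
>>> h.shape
(17, 17, 37, 13)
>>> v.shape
(3, 31)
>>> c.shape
(3, 3)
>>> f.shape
(17, 17)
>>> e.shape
(37, 13, 17, 3)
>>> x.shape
()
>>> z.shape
(3, 17, 13, 37)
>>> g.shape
(13, 3, 17)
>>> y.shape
(17, 17)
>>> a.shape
()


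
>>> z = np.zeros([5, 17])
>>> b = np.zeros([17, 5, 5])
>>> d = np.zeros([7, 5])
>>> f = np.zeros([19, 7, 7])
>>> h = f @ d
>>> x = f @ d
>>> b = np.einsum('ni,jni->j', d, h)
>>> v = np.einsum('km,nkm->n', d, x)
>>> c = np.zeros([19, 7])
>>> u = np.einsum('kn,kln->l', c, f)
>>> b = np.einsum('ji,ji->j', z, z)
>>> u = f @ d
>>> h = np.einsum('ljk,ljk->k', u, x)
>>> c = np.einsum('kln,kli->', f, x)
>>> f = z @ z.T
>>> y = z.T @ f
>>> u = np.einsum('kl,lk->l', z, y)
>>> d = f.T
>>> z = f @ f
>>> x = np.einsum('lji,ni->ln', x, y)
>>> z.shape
(5, 5)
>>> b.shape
(5,)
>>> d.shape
(5, 5)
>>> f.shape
(5, 5)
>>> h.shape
(5,)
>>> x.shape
(19, 17)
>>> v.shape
(19,)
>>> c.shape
()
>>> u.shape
(17,)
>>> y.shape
(17, 5)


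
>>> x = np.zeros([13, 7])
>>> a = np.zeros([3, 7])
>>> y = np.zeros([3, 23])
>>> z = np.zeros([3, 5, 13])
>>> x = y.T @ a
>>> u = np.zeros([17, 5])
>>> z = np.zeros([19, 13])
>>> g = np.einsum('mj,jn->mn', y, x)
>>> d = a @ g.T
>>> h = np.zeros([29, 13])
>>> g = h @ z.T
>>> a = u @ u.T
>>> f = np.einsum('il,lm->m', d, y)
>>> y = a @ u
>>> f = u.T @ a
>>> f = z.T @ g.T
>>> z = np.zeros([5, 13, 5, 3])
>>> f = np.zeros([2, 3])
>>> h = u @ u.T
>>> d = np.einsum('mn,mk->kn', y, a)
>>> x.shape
(23, 7)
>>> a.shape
(17, 17)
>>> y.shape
(17, 5)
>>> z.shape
(5, 13, 5, 3)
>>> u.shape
(17, 5)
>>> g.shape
(29, 19)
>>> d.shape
(17, 5)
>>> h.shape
(17, 17)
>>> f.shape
(2, 3)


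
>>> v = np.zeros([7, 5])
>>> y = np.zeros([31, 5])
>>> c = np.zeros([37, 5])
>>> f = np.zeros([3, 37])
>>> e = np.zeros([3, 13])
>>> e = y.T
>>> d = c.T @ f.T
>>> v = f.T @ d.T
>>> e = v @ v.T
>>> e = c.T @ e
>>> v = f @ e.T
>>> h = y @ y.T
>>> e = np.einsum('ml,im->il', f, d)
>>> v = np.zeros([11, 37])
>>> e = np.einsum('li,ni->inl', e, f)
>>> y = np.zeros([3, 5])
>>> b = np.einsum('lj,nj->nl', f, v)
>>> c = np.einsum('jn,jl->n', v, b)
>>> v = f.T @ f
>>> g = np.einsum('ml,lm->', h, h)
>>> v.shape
(37, 37)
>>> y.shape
(3, 5)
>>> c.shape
(37,)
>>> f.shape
(3, 37)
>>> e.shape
(37, 3, 5)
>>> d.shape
(5, 3)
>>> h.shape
(31, 31)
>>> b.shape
(11, 3)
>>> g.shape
()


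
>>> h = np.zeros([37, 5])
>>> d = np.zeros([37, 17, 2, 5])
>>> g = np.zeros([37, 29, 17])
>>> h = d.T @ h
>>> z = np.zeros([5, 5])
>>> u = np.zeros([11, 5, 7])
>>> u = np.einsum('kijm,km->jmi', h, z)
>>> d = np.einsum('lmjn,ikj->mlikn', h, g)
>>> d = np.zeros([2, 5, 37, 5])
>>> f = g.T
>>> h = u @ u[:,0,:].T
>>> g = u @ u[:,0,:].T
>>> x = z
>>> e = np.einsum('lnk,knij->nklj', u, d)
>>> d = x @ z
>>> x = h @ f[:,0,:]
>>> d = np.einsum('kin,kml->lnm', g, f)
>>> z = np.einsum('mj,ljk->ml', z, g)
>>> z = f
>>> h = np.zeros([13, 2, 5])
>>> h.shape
(13, 2, 5)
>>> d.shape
(37, 17, 29)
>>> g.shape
(17, 5, 17)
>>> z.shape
(17, 29, 37)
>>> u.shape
(17, 5, 2)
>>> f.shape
(17, 29, 37)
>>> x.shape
(17, 5, 37)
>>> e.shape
(5, 2, 17, 5)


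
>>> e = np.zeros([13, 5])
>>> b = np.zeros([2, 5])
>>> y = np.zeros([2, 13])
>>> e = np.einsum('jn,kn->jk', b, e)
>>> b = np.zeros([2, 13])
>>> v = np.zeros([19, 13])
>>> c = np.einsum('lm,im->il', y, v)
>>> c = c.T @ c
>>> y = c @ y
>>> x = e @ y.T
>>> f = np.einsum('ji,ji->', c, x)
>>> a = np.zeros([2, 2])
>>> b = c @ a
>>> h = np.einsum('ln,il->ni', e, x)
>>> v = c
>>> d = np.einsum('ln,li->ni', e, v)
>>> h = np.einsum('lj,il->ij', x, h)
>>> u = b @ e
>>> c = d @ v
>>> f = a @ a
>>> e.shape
(2, 13)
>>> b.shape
(2, 2)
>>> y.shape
(2, 13)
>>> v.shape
(2, 2)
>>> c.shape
(13, 2)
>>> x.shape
(2, 2)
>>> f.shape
(2, 2)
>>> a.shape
(2, 2)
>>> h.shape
(13, 2)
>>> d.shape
(13, 2)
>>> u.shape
(2, 13)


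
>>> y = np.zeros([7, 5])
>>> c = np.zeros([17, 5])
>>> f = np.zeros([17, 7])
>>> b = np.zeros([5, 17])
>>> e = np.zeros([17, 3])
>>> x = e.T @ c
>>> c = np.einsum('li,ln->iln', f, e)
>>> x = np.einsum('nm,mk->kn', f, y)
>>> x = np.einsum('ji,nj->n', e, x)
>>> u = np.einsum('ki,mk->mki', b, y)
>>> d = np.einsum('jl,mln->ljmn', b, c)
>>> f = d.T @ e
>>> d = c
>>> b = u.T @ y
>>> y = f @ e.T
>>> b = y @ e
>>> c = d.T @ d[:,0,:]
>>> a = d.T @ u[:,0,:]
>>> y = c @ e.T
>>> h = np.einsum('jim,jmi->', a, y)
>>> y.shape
(3, 17, 17)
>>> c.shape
(3, 17, 3)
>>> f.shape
(3, 7, 5, 3)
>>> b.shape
(3, 7, 5, 3)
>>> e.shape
(17, 3)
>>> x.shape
(5,)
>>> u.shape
(7, 5, 17)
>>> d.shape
(7, 17, 3)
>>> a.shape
(3, 17, 17)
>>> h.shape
()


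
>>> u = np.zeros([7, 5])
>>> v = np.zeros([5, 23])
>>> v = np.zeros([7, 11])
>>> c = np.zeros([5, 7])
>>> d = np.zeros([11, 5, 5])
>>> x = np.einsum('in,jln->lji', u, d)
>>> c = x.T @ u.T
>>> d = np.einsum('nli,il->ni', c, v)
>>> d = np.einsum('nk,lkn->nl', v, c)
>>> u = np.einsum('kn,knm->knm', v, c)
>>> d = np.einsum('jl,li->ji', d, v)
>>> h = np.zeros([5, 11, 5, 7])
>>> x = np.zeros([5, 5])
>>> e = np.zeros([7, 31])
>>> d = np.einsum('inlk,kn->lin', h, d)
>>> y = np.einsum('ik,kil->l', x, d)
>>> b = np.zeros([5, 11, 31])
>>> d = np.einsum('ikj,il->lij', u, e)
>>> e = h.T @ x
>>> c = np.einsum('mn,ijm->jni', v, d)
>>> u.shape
(7, 11, 7)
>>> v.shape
(7, 11)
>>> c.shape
(7, 11, 31)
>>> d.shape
(31, 7, 7)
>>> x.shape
(5, 5)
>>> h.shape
(5, 11, 5, 7)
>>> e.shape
(7, 5, 11, 5)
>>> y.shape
(11,)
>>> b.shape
(5, 11, 31)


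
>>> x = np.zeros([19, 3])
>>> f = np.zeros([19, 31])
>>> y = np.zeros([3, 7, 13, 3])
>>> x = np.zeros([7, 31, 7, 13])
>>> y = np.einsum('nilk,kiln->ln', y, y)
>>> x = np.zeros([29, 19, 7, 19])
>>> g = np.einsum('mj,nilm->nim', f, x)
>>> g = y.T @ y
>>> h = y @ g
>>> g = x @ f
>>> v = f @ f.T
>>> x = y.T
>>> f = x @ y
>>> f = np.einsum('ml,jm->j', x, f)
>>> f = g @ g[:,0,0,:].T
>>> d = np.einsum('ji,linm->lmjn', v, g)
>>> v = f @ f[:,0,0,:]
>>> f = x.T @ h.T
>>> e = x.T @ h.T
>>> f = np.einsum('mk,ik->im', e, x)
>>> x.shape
(3, 13)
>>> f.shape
(3, 13)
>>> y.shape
(13, 3)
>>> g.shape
(29, 19, 7, 31)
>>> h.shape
(13, 3)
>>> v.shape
(29, 19, 7, 29)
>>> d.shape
(29, 31, 19, 7)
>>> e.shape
(13, 13)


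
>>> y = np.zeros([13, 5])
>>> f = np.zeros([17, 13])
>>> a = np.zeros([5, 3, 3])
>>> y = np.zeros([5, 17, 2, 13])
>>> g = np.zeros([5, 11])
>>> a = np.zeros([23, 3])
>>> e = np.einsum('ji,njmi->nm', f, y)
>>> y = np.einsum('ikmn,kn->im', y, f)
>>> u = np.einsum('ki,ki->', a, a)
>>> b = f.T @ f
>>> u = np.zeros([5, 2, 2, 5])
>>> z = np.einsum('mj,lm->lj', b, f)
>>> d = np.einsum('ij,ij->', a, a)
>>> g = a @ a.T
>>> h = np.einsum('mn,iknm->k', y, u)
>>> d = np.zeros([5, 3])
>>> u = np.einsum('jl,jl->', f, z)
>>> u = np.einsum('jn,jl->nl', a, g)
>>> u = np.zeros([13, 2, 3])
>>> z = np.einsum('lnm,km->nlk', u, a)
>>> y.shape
(5, 2)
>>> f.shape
(17, 13)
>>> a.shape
(23, 3)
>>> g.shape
(23, 23)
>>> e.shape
(5, 2)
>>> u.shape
(13, 2, 3)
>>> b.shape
(13, 13)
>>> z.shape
(2, 13, 23)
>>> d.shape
(5, 3)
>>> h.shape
(2,)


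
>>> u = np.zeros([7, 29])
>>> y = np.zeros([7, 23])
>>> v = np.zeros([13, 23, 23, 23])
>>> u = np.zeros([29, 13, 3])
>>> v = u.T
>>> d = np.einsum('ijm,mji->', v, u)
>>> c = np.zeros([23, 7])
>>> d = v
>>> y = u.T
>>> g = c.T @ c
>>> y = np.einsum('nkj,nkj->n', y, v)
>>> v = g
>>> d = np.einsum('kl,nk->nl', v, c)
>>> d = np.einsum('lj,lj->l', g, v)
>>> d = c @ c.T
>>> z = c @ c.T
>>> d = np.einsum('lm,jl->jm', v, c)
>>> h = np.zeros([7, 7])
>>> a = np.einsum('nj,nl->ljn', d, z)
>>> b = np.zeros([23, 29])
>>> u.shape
(29, 13, 3)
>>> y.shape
(3,)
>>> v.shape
(7, 7)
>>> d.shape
(23, 7)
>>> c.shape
(23, 7)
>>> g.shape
(7, 7)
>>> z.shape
(23, 23)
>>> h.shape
(7, 7)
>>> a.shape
(23, 7, 23)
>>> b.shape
(23, 29)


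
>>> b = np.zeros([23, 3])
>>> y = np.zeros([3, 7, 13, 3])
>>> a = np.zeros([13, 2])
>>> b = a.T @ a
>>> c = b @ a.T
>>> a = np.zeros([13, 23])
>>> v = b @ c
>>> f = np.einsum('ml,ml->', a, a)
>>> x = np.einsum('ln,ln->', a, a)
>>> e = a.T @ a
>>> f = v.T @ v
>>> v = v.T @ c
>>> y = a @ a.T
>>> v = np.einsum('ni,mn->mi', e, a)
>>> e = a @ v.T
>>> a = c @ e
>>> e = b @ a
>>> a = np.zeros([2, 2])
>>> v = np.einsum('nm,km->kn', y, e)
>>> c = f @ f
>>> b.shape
(2, 2)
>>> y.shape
(13, 13)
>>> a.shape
(2, 2)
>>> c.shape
(13, 13)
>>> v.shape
(2, 13)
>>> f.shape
(13, 13)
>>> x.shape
()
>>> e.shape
(2, 13)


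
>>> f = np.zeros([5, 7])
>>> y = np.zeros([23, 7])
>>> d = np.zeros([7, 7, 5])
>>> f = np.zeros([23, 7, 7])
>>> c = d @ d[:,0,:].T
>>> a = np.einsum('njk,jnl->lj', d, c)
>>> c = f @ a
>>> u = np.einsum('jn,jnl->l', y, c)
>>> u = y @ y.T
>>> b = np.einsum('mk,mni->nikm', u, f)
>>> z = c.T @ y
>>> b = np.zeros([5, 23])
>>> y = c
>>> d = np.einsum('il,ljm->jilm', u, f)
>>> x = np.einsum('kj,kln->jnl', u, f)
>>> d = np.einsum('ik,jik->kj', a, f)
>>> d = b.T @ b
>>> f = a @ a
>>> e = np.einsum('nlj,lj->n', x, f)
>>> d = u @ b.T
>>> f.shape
(7, 7)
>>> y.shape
(23, 7, 7)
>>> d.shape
(23, 5)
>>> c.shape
(23, 7, 7)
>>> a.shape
(7, 7)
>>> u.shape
(23, 23)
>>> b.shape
(5, 23)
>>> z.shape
(7, 7, 7)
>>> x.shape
(23, 7, 7)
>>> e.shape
(23,)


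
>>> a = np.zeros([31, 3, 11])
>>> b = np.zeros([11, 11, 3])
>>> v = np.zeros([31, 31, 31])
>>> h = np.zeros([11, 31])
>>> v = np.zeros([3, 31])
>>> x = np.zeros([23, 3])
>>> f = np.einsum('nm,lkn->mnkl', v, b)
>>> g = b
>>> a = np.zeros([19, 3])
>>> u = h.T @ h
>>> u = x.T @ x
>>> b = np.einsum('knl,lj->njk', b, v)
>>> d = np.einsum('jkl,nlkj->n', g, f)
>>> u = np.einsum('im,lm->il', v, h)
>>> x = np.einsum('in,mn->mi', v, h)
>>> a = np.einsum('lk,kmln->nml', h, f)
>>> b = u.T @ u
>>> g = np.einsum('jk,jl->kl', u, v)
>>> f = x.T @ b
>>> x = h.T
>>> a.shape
(11, 3, 11)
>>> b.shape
(11, 11)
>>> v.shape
(3, 31)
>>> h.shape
(11, 31)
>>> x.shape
(31, 11)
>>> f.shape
(3, 11)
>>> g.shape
(11, 31)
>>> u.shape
(3, 11)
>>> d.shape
(31,)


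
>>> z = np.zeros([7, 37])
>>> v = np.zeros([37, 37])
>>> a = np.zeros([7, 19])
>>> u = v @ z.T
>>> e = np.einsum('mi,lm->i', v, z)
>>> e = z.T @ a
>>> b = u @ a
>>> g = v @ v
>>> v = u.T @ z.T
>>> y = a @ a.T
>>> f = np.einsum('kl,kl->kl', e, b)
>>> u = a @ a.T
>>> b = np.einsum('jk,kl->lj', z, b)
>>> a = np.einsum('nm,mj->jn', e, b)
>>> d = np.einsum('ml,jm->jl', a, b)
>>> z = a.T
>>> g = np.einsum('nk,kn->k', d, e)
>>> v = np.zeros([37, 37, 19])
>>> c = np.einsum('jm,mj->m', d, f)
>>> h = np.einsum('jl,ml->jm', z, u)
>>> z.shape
(37, 7)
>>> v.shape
(37, 37, 19)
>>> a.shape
(7, 37)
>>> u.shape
(7, 7)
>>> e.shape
(37, 19)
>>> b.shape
(19, 7)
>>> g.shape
(37,)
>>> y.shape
(7, 7)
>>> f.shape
(37, 19)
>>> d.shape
(19, 37)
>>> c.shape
(37,)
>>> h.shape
(37, 7)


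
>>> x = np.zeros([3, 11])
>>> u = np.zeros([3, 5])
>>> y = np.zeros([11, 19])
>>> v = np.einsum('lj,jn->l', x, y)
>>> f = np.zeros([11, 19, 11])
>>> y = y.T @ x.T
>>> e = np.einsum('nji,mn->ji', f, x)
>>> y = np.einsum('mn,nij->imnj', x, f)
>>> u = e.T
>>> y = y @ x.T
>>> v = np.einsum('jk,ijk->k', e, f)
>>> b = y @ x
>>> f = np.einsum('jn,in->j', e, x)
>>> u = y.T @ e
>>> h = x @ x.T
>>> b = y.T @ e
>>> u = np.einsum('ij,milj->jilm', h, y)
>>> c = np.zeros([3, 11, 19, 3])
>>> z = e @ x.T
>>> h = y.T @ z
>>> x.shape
(3, 11)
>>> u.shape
(3, 3, 11, 19)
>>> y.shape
(19, 3, 11, 3)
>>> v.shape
(11,)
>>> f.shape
(19,)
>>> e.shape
(19, 11)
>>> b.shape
(3, 11, 3, 11)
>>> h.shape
(3, 11, 3, 3)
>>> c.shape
(3, 11, 19, 3)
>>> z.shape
(19, 3)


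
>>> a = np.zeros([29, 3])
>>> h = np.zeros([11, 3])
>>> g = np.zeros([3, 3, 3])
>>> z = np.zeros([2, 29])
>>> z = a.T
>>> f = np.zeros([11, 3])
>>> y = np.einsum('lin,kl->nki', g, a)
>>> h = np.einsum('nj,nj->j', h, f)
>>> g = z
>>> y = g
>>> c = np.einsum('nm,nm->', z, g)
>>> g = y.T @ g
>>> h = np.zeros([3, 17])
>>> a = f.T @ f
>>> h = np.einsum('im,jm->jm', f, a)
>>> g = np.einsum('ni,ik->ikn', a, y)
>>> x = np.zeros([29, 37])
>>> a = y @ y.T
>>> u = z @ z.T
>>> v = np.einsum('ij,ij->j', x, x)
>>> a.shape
(3, 3)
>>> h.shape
(3, 3)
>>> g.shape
(3, 29, 3)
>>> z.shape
(3, 29)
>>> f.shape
(11, 3)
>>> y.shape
(3, 29)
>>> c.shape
()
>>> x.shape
(29, 37)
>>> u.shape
(3, 3)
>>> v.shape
(37,)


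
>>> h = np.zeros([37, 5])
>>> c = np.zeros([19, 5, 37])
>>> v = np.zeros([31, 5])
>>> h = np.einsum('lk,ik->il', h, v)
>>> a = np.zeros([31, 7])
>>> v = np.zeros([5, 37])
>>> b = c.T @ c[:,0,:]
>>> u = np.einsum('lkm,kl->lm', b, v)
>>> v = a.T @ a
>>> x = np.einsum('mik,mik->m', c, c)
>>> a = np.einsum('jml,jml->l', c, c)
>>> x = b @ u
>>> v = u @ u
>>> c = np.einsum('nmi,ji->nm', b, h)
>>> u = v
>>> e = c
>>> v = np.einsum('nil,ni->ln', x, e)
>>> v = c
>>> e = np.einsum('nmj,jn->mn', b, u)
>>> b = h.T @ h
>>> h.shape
(31, 37)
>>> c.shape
(37, 5)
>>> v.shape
(37, 5)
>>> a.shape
(37,)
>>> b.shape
(37, 37)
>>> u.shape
(37, 37)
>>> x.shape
(37, 5, 37)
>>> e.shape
(5, 37)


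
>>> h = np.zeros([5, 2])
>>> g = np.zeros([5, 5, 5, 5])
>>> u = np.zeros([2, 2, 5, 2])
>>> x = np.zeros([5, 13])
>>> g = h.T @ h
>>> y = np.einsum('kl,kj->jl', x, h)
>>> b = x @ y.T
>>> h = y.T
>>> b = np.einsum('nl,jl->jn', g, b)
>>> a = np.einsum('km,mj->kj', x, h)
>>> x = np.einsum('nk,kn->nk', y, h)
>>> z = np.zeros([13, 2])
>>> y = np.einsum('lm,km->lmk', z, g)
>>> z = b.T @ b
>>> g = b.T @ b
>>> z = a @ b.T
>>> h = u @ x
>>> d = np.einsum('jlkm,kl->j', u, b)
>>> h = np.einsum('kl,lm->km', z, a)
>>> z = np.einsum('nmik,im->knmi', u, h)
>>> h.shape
(5, 2)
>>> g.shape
(2, 2)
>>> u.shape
(2, 2, 5, 2)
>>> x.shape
(2, 13)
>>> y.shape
(13, 2, 2)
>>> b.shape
(5, 2)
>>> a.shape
(5, 2)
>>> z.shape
(2, 2, 2, 5)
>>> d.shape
(2,)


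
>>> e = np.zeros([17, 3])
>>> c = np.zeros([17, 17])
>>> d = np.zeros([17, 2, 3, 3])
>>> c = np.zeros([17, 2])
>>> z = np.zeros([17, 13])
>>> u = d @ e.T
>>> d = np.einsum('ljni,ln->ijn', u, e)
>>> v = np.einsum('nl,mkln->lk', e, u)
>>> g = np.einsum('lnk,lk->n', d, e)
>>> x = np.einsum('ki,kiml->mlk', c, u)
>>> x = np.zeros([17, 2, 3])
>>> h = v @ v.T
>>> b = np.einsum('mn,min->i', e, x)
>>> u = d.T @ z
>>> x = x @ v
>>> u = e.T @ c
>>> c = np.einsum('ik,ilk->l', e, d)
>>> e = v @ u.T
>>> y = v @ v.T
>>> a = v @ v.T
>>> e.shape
(3, 3)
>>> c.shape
(2,)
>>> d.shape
(17, 2, 3)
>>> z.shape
(17, 13)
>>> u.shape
(3, 2)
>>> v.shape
(3, 2)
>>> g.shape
(2,)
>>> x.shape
(17, 2, 2)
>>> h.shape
(3, 3)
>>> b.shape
(2,)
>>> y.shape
(3, 3)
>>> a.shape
(3, 3)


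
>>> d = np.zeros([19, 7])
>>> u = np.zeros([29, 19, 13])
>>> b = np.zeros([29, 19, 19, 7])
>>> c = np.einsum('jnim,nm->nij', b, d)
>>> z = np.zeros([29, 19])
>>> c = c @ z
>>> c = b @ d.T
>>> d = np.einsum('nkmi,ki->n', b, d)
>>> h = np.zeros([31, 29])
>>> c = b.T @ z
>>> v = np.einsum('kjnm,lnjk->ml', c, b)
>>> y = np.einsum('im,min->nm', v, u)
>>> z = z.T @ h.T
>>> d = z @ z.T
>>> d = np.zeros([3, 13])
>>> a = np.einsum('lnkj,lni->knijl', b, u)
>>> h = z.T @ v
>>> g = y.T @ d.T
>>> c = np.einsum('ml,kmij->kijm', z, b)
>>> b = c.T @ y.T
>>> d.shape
(3, 13)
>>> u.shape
(29, 19, 13)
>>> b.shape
(19, 7, 19, 13)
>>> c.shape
(29, 19, 7, 19)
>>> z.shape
(19, 31)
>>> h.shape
(31, 29)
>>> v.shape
(19, 29)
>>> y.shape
(13, 29)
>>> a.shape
(19, 19, 13, 7, 29)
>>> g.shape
(29, 3)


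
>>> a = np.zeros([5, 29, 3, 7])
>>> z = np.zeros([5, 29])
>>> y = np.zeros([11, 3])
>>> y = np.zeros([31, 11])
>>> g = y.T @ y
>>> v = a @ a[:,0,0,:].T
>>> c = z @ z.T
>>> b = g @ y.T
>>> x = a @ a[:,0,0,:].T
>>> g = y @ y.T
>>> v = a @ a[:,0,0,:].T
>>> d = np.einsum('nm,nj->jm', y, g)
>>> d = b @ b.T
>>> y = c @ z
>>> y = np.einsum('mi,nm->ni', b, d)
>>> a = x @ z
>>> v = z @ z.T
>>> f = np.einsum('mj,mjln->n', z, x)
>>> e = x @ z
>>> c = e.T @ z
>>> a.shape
(5, 29, 3, 29)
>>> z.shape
(5, 29)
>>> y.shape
(11, 31)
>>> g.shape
(31, 31)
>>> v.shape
(5, 5)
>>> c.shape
(29, 3, 29, 29)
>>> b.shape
(11, 31)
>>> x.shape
(5, 29, 3, 5)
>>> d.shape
(11, 11)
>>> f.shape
(5,)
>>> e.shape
(5, 29, 3, 29)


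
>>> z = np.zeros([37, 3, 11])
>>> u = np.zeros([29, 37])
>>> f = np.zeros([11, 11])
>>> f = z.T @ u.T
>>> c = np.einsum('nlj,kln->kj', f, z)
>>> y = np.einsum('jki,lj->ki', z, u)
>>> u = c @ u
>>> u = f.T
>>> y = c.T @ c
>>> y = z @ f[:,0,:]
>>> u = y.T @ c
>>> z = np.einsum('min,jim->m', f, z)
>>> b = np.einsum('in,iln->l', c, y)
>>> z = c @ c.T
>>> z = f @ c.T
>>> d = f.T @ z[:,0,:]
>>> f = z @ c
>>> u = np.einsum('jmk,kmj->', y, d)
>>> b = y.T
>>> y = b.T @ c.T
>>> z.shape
(11, 3, 37)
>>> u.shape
()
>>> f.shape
(11, 3, 29)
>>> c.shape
(37, 29)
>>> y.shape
(37, 3, 37)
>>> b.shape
(29, 3, 37)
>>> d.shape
(29, 3, 37)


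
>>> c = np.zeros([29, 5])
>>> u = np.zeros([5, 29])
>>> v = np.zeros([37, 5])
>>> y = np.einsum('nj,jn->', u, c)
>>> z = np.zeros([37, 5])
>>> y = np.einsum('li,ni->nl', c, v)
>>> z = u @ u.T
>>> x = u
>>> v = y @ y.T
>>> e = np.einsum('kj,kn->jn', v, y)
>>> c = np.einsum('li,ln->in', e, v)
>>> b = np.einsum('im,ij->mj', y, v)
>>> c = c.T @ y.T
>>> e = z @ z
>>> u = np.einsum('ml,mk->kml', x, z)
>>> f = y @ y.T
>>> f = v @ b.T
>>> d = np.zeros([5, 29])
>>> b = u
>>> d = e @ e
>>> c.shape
(37, 37)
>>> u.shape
(5, 5, 29)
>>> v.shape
(37, 37)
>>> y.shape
(37, 29)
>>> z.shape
(5, 5)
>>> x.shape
(5, 29)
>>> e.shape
(5, 5)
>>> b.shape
(5, 5, 29)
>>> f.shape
(37, 29)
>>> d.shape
(5, 5)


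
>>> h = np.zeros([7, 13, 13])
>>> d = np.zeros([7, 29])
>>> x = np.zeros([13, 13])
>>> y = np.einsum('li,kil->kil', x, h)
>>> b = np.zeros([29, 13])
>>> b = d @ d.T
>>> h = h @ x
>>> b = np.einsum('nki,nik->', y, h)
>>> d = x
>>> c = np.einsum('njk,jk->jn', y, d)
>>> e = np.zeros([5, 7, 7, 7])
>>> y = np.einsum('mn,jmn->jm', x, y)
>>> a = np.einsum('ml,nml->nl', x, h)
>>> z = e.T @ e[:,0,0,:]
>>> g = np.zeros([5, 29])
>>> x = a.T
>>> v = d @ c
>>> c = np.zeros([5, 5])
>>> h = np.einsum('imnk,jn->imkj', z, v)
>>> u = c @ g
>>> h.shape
(7, 7, 7, 13)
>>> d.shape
(13, 13)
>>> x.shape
(13, 7)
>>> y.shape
(7, 13)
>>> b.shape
()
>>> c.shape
(5, 5)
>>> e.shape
(5, 7, 7, 7)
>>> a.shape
(7, 13)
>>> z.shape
(7, 7, 7, 7)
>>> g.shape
(5, 29)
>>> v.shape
(13, 7)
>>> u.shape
(5, 29)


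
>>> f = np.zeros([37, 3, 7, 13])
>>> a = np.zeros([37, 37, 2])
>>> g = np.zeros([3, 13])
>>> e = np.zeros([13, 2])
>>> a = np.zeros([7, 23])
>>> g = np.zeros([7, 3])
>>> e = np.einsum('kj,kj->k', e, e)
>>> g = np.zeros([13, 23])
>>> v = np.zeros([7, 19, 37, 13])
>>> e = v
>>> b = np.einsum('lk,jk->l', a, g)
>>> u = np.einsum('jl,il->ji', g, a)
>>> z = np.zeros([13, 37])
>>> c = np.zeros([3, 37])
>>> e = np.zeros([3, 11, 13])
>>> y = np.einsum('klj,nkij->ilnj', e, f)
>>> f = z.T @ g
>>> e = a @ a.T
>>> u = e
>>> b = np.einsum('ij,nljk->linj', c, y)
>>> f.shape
(37, 23)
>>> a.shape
(7, 23)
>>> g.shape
(13, 23)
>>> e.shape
(7, 7)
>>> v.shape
(7, 19, 37, 13)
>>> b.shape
(11, 3, 7, 37)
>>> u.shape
(7, 7)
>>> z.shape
(13, 37)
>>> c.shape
(3, 37)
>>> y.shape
(7, 11, 37, 13)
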